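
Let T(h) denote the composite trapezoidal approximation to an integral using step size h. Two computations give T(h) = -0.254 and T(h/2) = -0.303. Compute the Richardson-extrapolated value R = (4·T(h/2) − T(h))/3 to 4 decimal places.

-0.3193

R = (4·T(h/2) − T(h)) / 3 = (4·(-0.303) − (-0.254))/3 = (-0.958)/3 = -0.3193.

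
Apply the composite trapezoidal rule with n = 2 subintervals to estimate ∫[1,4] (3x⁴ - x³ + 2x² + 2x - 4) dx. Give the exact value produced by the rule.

729.09375

h = (4 − 1)/2 = 1.5.
Nodes x₀,…,x₂ = 1, 2.5, 4.
f(x) = 3x⁴ - x³ + 2x² + 2x - 4: f₀=2, f₁=115.0625, f₂=740.
(h/2)·[f₀ + 2f₁ + f₂] = 0.75·(972.125) = 729.09375.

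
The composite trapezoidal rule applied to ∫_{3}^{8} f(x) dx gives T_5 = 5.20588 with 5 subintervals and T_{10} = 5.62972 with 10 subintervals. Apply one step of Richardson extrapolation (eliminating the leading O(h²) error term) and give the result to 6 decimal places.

5.771000

R = (4·T_{10} − T_5) / 3 = (4·5.62972 − 5.20588)/3 = (17.31300)/3 = 5.771000.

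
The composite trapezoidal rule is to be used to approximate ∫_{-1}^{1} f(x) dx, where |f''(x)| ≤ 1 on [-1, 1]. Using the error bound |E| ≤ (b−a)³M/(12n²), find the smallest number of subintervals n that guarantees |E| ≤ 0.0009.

28

Need 8/(12n²) ≤ 0.0009.
n² ≥ 8/(12·0.0009) = 740.741 ⇒ n ≥ 27.2166, so the smallest n is 28.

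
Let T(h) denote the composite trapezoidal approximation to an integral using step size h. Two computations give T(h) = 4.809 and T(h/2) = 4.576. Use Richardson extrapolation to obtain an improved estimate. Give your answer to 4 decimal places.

R = (4·T(h/2) − T(h)) / 3 = (4·4.576 − 4.809)/3 = (13.495)/3 = 4.4983.

4.4983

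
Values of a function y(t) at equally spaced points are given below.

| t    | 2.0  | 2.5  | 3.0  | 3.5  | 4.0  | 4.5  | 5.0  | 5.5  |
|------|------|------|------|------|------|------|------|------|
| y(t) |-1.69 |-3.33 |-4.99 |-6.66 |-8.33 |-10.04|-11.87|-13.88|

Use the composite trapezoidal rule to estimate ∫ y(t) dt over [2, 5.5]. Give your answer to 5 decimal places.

-26.50250

h = 0.5, n = 7.
(h/2)·[y₀ + 2y₁ + 2y₂ + 2y₃ + 2y₄ + 2y₅ + 2y₆ + y₇] = 0.25·(-106.01) = -26.50250.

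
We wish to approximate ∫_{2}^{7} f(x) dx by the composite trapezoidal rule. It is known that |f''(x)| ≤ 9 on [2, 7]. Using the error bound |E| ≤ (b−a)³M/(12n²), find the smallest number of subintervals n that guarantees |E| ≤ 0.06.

40

Need 1125/(12n²) ≤ 0.06.
n² ≥ 1125/(12·0.06) = 1562.5 ⇒ n ≥ 39.5285, so the smallest n is 40.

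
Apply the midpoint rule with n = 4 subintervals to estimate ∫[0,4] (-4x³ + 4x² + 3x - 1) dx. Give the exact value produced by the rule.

-144

h = (4 − 0)/4 = 1.
Midpoints m₁,…,m₄ = 0.5, 1.5, 2.5, 3.5.
f(m₁)=1, f(m₂)=-1, f(m₃)=-31, f(m₄)=-113.
h·[f(m₁) + f(m₂) + f(m₃) + f(m₄)] = 1·(-144) = -144.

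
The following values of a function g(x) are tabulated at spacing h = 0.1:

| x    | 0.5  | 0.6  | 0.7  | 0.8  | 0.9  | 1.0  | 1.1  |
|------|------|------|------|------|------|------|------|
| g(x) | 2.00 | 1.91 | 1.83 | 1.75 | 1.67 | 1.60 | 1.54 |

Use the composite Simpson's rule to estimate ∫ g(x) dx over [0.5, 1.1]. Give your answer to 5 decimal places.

1.05267

h = 0.1, n = 6.
(h/3)·[y₀ + 4y₁ + 2y₂ + 4y₃ + 2y₄ + 4y₅ + y₆] = 0.033333·(31.58) = 1.05267.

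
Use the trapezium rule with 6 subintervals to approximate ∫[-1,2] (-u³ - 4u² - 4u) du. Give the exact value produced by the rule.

-22.4375

h = (2 − (-1))/6 = 0.5.
Nodes u₀,…,u₆ = -1, -0.5, 0, 0.5, 1, 1.5, 2.
f(u) = -u³ - 4u² - 4u: f₀=1, f₁=1.125, f₂=0, f₃=-3.125, f₄=-9, f₅=-18.375, f₆=-32.
(h/2)·[f₀ + 2f₁ + 2f₂ + 2f₃ + 2f₄ + 2f₅ + f₆] = 0.25·(-89.75) = -22.4375.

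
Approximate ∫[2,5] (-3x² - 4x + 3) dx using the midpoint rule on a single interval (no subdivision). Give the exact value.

-143.25

M = (b−a)·f(3.5) = 3·(-47.75) = -143.25.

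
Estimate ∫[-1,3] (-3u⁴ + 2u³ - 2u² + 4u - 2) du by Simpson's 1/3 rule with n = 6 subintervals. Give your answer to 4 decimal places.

-117.3827

h = (3 − (-1))/6 = 0.666667.
Nodes u₀,…,u₆ = -1, -0.333333, 0.333333, 1, 1.666667, 2.333333, 3.
f(u) = -3u⁴ + 2u³ - 2u² + 4u - 2: f₀=-13, f₁=-3.666667, f₂=-0.851852, f₃=-1, f₄=-14.777778, f₅=-67.074074, f₆=-197.
(h/3)·[f₀ + 4f₁ + 2f₂ + 4f₃ + 2f₄ + 4f₅ + f₆] = 0.222222·(-528.222222) = -117.3827.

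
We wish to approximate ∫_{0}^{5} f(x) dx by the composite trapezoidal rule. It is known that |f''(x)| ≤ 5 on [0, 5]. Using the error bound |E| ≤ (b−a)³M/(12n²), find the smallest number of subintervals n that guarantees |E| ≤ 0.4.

12

Need 625/(12n²) ≤ 0.4.
n² ≥ 625/(12·0.4) = 130.208 ⇒ n ≥ 11.4109, so the smallest n is 12.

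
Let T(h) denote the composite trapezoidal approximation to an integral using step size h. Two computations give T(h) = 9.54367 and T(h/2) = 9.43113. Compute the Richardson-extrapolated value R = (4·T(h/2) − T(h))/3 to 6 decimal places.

R = (4·T(h/2) − T(h)) / 3 = (4·9.43113 − 9.54367)/3 = (28.18085)/3 = 9.393617.

9.393617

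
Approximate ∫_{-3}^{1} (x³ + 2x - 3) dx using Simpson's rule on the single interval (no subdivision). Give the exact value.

S = (b−a)/6 · [f(-3) + 4f(-1) + f(1)] = 0.666667·[(-36) + 4·(-6) + 0] = -40.

-40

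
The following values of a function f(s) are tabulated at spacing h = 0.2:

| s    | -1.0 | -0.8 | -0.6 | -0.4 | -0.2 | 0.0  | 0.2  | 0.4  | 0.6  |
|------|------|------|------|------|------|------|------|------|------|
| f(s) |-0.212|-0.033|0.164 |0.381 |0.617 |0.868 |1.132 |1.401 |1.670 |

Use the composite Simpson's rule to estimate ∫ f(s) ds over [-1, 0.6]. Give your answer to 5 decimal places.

1.05013

h = 0.2, n = 8.
(h/3)·[y₀ + 4y₁ + 2y₂ + 4y₃ + 2y₄ + 4y₅ + 2y₆ + 4y₇ + y₈] = 0.066667·(15.752) = 1.05013.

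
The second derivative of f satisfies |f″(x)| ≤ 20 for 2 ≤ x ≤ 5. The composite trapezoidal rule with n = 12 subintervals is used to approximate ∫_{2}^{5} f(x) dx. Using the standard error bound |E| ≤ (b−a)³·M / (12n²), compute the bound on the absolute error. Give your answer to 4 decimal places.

|E| ≤ (3)³·20 / (12·12²) = 540/1728 = 0.3125.

0.3125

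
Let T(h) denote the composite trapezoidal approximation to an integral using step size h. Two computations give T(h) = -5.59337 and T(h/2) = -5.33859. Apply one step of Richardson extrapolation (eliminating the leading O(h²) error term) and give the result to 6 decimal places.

-5.253663

R = (4·T(h/2) − T(h)) / 3 = (4·(-5.33859) − (-5.59337))/3 = (-15.76099)/3 = -5.253663.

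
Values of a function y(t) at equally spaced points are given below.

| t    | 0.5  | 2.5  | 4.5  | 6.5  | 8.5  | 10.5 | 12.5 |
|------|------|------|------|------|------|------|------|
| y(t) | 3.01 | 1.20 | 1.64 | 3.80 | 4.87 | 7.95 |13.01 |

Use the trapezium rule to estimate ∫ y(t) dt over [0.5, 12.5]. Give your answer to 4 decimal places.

54.9400

h = 2, n = 6.
(h/2)·[y₀ + 2y₁ + 2y₂ + 2y₃ + 2y₄ + 2y₅ + y₆] = 1·(54.94) = 54.9400.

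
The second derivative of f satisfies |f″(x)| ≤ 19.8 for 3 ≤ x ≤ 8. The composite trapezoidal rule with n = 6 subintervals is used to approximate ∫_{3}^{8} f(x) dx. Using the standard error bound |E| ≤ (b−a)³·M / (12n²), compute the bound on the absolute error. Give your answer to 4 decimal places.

5.7292

|E| ≤ (5)³·19.8 / (12·6²) = 2475/432 = 5.7292.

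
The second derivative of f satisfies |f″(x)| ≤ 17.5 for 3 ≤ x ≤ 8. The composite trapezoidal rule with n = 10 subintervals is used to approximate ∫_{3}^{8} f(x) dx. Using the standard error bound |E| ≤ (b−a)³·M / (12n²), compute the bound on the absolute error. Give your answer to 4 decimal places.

|E| ≤ (5)³·17.5 / (12·10²) = 2187.5/1200 = 1.8229.

1.8229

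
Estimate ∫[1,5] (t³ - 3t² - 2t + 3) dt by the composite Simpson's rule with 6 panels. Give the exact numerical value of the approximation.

20

h = (5 − 1)/6 = 0.666667.
Nodes t₀,…,t₆ = 1, 1.666667, 2.333333, 3, 3.666667, 4.333333, 5.
f(t) = t³ - 3t² - 2t + 3: f₀=-1, f₁=-4.037037, f₂=-5.296296, f₃=-3, f₄=4.629630, f₅=19.370370, f₆=43.
(h/3)·[f₀ + 4f₁ + 2f₂ + 4f₃ + 2f₄ + 4f₅ + f₆] = 0.222222·(90) = 20.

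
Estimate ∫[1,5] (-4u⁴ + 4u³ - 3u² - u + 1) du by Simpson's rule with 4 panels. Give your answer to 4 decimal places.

h = (5 − 1)/4 = 1.
Nodes u₀,…,u₄ = 1, 2, 3, 4, 5.
f(u) = -4u⁴ + 4u³ - 3u² - u + 1: f₀=-3, f₁=-45, f₂=-245, f₃=-819, f₄=-2079.
(h/3)·[f₀ + 4f₁ + 2f₂ + 4f₃ + f₄] = 0.333333·(-6028) = -2009.3333.

-2009.3333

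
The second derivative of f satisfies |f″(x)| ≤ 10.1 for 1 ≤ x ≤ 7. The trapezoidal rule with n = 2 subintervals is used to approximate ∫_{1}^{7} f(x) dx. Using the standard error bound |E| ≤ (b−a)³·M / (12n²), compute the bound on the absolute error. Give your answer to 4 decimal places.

|E| ≤ (6)³·10.1 / (12·2²) = 2181.6/48 = 45.4500.

45.4500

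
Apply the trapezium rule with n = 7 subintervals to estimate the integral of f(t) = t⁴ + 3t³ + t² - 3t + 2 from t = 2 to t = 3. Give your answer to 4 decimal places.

91.9925

h = (3 − 2)/7 = 0.142857.
Nodes t₀,…,t₇ = 2, 2.142857, 2.285714, 2.428571, 2.571429, 2.714286, 2.857143, 3.
f(t) = t⁴ + 3t³ + t² - 3t + 2: f₀=40, f₁=50.767180, f₂=63.487713, f₃=78.369013, f₄=95.628488, f₅=115.493544, f₆=138.201583, f₇=164.
(h/2)·[f₀ + 2f₁ + 2f₂ + 2f₃ + 2f₄ + 2f₅ + 2f₆ + f₇] = 0.071429·(1287.895044) = 91.9925.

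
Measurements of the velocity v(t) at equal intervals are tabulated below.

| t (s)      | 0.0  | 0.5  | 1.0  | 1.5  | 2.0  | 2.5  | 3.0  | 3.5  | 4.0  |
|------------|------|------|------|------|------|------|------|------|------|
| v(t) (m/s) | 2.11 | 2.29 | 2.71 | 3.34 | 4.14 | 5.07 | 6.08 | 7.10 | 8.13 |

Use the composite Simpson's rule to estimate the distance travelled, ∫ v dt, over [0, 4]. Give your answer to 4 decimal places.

17.8833

h = 0.5, n = 8.
(h/3)·[y₀ + 4y₁ + 2y₂ + 4y₃ + 2y₄ + 4y₅ + 2y₆ + 4y₇ + y₈] = 0.166667·(107.30) = 17.8833.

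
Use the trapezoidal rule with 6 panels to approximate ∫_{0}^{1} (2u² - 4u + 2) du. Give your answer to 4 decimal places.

h = (1 − 0)/6 = 0.166667.
Nodes u₀,…,u₆ = 0, 0.166667, 0.333333, 0.5, 0.666667, 0.833333, 1.
f(u) = 2u² - 4u + 2: f₀=2, f₁=1.388889, f₂=0.888889, f₃=0.5, f₄=0.222222, f₅=0.055556, f₆=0.
(h/2)·[f₀ + 2f₁ + 2f₂ + 2f₃ + 2f₄ + 2f₅ + f₆] = 0.083333·(8.111111) = 0.6759.

0.6759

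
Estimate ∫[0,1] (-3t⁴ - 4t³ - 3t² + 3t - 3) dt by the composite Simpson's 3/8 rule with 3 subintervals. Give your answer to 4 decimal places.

h = (1 − 0)/3 = 0.333333.
Nodes t₀,…,t₃ = 0, 0.333333, 0.666667, 1.
f(t) = -3t⁴ - 4t³ - 3t² + 3t - 3: f₀=-3, f₁=-2.518519, f₂=-4.111111, f₃=-10.
(3h/8)·[f₀ + 3f₁ + 3f₂ + f₃] = 0.125·(-32.888889) = -4.1111.

-4.1111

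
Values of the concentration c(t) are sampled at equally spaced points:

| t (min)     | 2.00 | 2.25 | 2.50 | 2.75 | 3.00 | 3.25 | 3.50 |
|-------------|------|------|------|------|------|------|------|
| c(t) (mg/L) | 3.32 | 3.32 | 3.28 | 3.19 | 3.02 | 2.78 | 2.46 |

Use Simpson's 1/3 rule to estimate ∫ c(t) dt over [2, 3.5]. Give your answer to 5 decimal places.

4.62833

h = 0.25, n = 6.
(h/3)·[y₀ + 4y₁ + 2y₂ + 4y₃ + 2y₄ + 4y₅ + y₆] = 0.083333·(55.54) = 4.62833.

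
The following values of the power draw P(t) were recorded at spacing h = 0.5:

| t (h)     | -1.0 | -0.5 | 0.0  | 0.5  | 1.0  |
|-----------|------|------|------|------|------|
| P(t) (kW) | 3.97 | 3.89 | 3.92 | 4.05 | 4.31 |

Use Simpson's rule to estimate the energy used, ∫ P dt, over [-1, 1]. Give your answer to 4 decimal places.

h = 0.5, n = 4.
(h/3)·[y₀ + 4y₁ + 2y₂ + 4y₃ + y₄] = 0.166667·(47.88) = 7.9800.

7.9800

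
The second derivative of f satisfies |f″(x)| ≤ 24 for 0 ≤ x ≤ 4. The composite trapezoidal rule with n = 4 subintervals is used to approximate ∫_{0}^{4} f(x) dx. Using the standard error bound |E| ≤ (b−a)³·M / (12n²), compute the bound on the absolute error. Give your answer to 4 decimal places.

|E| ≤ (4)³·24 / (12·4²) = 1536/192 = 8.0000.

8.0000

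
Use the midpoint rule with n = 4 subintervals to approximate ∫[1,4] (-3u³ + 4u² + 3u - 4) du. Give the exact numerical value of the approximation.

h = (4 − 1)/4 = 0.75.
Midpoints m₁,…,m₄ = 1.375, 2.125, 2.875, 3.625.
f(m₁)=-0.111328125, f(m₂)=-8.349609375, f(m₃)=-33.603515625, f(m₄)=-83.466796875.
h·[f(m₁) + f(m₂) + f(m₃) + f(m₄)] = 0.75·(-125.53125) = -94.1484375.

-94.1484375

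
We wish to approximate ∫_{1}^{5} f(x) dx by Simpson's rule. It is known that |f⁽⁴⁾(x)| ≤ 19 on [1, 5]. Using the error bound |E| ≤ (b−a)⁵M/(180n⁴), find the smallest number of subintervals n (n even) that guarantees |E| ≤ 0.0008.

Need 19456/(180n⁴) ≤ 0.0008.
n⁴ ≥ 19456/(180·0.0008) = 135111 ⇒ n ≥ 19.1722, so the smallest even n is 20. (n must be even for Simpson's rule.)

20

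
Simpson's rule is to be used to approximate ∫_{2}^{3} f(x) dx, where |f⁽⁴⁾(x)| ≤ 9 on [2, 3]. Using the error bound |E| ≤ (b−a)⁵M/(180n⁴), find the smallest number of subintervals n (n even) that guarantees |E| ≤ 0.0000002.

24

Need 9/(180n⁴) ≤ 0.0000002.
n⁴ ≥ 9/(180·0.0000002) = 250000 ⇒ n ≥ 22.3607, so the smallest even n is 24. (n must be even for Simpson's rule.)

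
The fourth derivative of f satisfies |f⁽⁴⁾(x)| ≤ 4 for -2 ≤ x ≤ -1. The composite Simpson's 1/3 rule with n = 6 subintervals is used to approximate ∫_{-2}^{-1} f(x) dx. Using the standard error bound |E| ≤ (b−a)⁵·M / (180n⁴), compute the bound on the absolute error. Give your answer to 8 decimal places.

|E| ≤ (1)⁵·4 / (180·6⁴) = 4/233280 = 0.00001715.

0.00001715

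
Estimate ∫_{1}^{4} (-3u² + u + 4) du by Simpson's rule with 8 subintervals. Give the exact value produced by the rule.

h = (4 − 1)/8 = 0.375.
Nodes u₀,…,u₈ = 1, 1.375, 1.75, 2.125, 2.5, 2.875, 3.25, 3.625, 4.
f(u) = -3u² + u + 4: f₀=2, f₁=-0.296875, f₂=-3.4375, f₃=-7.421875, f₄=-12.25, f₅=-17.921875, f₆=-24.4375, f₇=-31.796875, f₈=-40.
(h/3)·[f₀ + 4f₁ + 2f₂ + 4f₃ + 2f₄ + 4f₅ + 2f₆ + 4f₇ + f₈] = 0.125·(-348) = -43.5.

-43.5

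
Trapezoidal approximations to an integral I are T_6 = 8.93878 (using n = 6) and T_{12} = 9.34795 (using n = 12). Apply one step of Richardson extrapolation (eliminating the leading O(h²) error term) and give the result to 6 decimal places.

9.484340

R = (4·T_{12} − T_6) / 3 = (4·9.34795 − 8.93878)/3 = (28.45302)/3 = 9.484340.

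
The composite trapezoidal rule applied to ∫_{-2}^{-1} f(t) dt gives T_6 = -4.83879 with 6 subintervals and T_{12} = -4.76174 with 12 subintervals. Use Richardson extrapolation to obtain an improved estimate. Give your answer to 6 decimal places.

-4.736057

R = (4·T_{12} − T_6) / 3 = (4·(-4.76174) − (-4.83879))/3 = (-14.20817)/3 = -4.736057.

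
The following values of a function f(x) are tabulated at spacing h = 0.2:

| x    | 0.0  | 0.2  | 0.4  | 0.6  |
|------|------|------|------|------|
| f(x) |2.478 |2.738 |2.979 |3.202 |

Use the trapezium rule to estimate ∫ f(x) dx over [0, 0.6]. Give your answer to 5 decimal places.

h = 0.2, n = 3.
(h/2)·[y₀ + 2y₁ + 2y₂ + y₃] = 0.1·(17.114) = 1.71140.

1.71140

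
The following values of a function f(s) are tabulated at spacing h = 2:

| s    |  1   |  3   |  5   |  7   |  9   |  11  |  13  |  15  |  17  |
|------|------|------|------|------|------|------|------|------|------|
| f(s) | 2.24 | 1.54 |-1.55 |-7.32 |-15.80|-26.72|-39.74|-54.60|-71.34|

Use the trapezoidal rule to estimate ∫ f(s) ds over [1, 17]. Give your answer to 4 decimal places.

-357.4800

h = 2, n = 8.
(h/2)·[y₀ + 2y₁ + 2y₂ + 2y₃ + 2y₄ + 2y₅ + 2y₆ + 2y₇ + y₈] = 1·(-357.48) = -357.4800.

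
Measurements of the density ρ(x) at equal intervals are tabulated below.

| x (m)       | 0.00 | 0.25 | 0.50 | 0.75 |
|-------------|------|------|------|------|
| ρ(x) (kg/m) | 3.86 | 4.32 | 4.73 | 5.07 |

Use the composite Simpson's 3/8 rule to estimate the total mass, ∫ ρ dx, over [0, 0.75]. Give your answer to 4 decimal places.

3.3825

h = 0.25, n = 3.
(3h/8)·[y₀ + 3y₁ + 3y₂ + y₃] = 0.09375·(36.08) = 3.3825.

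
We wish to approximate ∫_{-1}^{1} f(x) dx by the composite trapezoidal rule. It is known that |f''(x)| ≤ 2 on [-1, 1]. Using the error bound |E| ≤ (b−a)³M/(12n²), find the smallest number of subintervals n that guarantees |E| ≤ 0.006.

15

Need 16/(12n²) ≤ 0.006.
n² ≥ 16/(12·0.006) = 222.222 ⇒ n ≥ 14.9071, so the smallest n is 15.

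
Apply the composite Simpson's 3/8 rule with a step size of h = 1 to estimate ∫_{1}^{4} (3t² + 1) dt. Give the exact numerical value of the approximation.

h = (4 − 1)/3 = 1.
Nodes t₀,…,t₃ = 1, 2, 3, 4.
f(t) = 3t² + 1: f₀=4, f₁=13, f₂=28, f₃=49.
(3h/8)·[f₀ + 3f₁ + 3f₂ + f₃] = 0.375·(176) = 66.

66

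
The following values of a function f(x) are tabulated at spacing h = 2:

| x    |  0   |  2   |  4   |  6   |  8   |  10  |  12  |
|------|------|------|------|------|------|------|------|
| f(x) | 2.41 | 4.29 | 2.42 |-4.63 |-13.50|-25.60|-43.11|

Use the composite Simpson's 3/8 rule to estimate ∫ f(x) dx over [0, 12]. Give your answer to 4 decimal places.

h = 2, n = 6.
(3h/8)·[y₀ + 3y₁ + 3y₂ + 2y₃ + 3y₄ + 3y₅ + y₆] = 0.75·(-147.13) = -110.3475.

-110.3475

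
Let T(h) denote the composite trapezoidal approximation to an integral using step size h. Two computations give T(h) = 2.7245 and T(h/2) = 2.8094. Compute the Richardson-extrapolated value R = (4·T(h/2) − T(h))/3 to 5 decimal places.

R = (4·T(h/2) − T(h)) / 3 = (4·2.8094 − 2.7245)/3 = (8.5131)/3 = 2.83770.

2.83770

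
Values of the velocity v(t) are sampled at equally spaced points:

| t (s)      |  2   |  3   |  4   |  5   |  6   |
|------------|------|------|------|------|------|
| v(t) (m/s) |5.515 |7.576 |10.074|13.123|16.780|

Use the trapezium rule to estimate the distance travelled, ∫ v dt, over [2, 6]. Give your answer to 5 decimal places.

41.92050

h = 1, n = 4.
(h/2)·[y₀ + 2y₁ + 2y₂ + 2y₃ + y₄] = 0.5·(83.841) = 41.92050.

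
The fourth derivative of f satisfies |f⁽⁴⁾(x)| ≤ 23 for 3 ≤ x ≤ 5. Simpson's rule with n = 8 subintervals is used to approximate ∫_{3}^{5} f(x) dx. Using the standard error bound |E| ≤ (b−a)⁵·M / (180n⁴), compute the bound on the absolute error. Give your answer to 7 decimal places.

|E| ≤ (2)⁵·23 / (180·8⁴) = 736/737280 = 0.0009983.

0.0009983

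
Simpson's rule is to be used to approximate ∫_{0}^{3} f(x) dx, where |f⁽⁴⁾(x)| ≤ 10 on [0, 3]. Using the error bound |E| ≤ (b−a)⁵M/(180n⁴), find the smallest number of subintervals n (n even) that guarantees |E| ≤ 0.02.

6

Need 2430/(180n⁴) ≤ 0.02.
n⁴ ≥ 2430/(180·0.02) = 675 ⇒ n ≥ 5.0971, so the smallest even n is 6. (n must be even for Simpson's rule.)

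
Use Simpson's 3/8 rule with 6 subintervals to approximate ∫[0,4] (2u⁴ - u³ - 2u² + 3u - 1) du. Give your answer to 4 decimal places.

323.4074

h = (4 − 0)/6 = 0.666667.
Nodes u₀,…,u₆ = 0, 0.666667, 1.333333, 2, 2.666667, 3.333333, 4.
f(u) = 2u⁴ - u³ - 2u² + 3u - 1: f₀=-1, f₁=0.209877, f₂=3.395062, f₃=21, f₄=74.950617, f₅=196.654321, f₆=427.
(3h/8)·[f₀ + 3f₁ + 3f₂ + 2f₃ + 3f₄ + 3f₅ + f₆] = 0.25·(1293.629630) = 323.4074.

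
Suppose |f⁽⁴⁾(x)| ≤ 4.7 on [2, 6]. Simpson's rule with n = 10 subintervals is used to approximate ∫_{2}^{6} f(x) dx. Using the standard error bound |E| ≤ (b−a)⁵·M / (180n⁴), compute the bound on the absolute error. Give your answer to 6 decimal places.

|E| ≤ (4)⁵·4.7 / (180·10⁴) = 4812.8/1800000 = 0.002674.

0.002674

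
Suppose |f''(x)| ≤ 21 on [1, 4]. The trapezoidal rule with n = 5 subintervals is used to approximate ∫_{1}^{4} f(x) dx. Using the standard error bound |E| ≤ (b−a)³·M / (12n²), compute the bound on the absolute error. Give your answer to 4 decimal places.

1.8900

|E| ≤ (3)³·21 / (12·5²) = 567/300 = 1.8900.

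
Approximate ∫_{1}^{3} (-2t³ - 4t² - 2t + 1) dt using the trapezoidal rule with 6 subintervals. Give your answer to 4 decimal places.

-81.2593

h = (3 − 1)/6 = 0.333333.
Nodes t₀,…,t₆ = 1, 1.333333, 1.666667, 2, 2.333333, 2.666667, 3.
f(t) = -2t³ - 4t² - 2t + 1: f₀=-7, f₁=-13.518519, f₂=-22.703704, f₃=-35, f₄=-50.851852, f₅=-70.703704, f₆=-95.
(h/2)·[f₀ + 2f₁ + 2f₂ + 2f₃ + 2f₄ + 2f₅ + f₆] = 0.166667·(-487.555556) = -81.2593.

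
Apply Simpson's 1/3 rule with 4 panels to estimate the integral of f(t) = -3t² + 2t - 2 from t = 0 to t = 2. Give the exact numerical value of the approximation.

-8

h = (2 − 0)/4 = 0.5.
Nodes t₀,…,t₄ = 0, 0.5, 1, 1.5, 2.
f(t) = -3t² + 2t - 2: f₀=-2, f₁=-1.75, f₂=-3, f₃=-5.75, f₄=-10.
(h/3)·[f₀ + 4f₁ + 2f₂ + 4f₃ + f₄] = 0.166667·(-48) = -8.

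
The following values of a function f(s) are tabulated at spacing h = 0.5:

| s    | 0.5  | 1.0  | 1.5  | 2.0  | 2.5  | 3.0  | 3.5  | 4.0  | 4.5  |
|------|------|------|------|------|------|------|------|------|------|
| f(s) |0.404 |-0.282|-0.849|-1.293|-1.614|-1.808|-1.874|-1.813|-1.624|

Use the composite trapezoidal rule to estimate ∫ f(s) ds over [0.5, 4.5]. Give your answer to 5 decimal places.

h = 0.5, n = 8.
(h/2)·[y₀ + 2y₁ + 2y₂ + 2y₃ + 2y₄ + 2y₅ + 2y₆ + 2y₇ + y₈] = 0.25·(-20.286) = -5.07150.

-5.07150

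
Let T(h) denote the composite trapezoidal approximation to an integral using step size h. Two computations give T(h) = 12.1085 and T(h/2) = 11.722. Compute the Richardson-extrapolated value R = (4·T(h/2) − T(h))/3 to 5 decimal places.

R = (4·T(h/2) − T(h)) / 3 = (4·11.722 − 12.1085)/3 = (34.7795)/3 = 11.59317.

11.59317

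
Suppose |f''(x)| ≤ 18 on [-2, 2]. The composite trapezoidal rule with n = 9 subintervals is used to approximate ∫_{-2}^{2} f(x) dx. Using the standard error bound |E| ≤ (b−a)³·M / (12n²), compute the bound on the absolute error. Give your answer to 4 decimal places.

1.1852

|E| ≤ (4)³·18 / (12·9²) = 1152/972 = 1.1852.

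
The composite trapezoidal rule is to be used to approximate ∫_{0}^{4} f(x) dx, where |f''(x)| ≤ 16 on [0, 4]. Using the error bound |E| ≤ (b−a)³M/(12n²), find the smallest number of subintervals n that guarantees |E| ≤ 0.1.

30

Need 1024/(12n²) ≤ 0.1.
n² ≥ 1024/(12·0.1) = 853.333 ⇒ n ≥ 29.2119, so the smallest n is 30.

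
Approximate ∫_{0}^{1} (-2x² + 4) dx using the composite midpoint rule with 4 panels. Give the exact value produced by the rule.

3.34375

h = (1 − 0)/4 = 0.25.
Midpoints m₁,…,m₄ = 0.125, 0.375, 0.625, 0.875.
f(m₁)=3.96875, f(m₂)=3.71875, f(m₃)=3.21875, f(m₄)=2.46875.
h·[f(m₁) + f(m₂) + f(m₃) + f(m₄)] = 0.25·(13.375) = 3.34375.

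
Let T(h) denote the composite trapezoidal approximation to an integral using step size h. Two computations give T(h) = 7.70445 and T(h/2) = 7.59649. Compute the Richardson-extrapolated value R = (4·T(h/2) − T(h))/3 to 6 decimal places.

R = (4·T(h/2) − T(h)) / 3 = (4·7.59649 − 7.70445)/3 = (22.68151)/3 = 7.560503.

7.560503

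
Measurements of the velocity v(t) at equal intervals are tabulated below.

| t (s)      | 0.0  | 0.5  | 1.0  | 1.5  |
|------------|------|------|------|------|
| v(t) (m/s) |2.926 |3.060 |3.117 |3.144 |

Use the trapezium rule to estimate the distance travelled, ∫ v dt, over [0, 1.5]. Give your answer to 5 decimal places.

4.60600

h = 0.5, n = 3.
(h/2)·[y₀ + 2y₁ + 2y₂ + y₃] = 0.25·(18.424) = 4.60600.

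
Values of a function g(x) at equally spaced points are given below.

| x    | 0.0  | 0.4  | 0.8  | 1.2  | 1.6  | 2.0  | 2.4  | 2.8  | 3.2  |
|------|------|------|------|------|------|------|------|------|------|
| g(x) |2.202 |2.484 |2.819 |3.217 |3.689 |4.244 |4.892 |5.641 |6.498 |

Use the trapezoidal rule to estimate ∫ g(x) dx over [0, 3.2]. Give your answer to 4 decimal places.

h = 0.4, n = 8.
(h/2)·[y₀ + 2y₁ + 2y₂ + 2y₃ + 2y₄ + 2y₅ + 2y₆ + 2y₇ + y₈] = 0.2·(62.672) = 12.5344.

12.5344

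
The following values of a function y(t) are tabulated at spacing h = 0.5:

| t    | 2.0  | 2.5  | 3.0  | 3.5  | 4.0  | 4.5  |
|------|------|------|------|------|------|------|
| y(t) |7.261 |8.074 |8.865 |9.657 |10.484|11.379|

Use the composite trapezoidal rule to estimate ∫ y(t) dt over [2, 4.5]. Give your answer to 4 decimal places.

h = 0.5, n = 5.
(h/2)·[y₀ + 2y₁ + 2y₂ + 2y₃ + 2y₄ + y₅] = 0.25·(92.800) = 23.2000.

23.2000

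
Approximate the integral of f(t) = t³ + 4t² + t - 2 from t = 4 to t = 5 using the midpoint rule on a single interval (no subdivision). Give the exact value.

174.625

M = (b−a)·f(4.5) = 1·(174.625) = 174.625.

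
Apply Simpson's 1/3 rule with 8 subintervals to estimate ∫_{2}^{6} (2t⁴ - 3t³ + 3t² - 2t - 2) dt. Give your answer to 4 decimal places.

2305.6667

h = (6 − 2)/8 = 0.5.
Nodes t₀,…,t₈ = 2, 2.5, 3, 3.5, 4, 4.5, 5, 5.5, 6.
f(t) = 2t⁴ - 3t³ + 3t² - 2t - 2: f₀=14, f₁=43, f₂=100, f₃=199.25, f₄=358, f₅=596.5, f₆=938, f₇=1408.75, f₈=2038.
(h/3)·[f₀ + 4f₁ + 2f₂ + 4f₃ + 2f₄ + 4f₅ + 2f₆ + 4f₇ + f₈] = 0.166667·(13834) = 2305.6667.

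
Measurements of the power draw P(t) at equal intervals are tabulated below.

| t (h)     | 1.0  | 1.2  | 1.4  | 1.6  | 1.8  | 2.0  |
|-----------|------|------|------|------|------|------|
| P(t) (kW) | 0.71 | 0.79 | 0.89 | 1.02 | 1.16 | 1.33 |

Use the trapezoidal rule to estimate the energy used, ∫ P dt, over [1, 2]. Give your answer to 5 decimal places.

0.97600

h = 0.2, n = 5.
(h/2)·[y₀ + 2y₁ + 2y₂ + 2y₃ + 2y₄ + y₅] = 0.1·(9.76) = 0.97600.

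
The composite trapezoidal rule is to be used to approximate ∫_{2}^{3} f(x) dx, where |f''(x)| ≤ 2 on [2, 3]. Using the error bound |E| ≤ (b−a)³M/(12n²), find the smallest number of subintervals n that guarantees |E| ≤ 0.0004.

Need 2/(12n²) ≤ 0.0004.
n² ≥ 2/(12·0.0004) = 416.667 ⇒ n ≥ 20.4124, so the smallest n is 21.

21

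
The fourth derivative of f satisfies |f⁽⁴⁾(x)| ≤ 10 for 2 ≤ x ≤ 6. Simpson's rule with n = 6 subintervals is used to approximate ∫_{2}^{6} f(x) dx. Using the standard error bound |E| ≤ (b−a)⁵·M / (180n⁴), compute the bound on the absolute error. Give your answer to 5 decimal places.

0.04390

|E| ≤ (4)⁵·10 / (180·6⁴) = 10240/233280 = 0.04390.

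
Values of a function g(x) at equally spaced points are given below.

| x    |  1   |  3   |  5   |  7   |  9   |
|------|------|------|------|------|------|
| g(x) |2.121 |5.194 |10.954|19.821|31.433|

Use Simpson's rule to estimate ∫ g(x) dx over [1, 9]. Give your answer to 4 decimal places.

103.6813

h = 2, n = 4.
(h/3)·[y₀ + 4y₁ + 2y₂ + 4y₃ + y₄] = 0.666667·(155.522) = 103.6813.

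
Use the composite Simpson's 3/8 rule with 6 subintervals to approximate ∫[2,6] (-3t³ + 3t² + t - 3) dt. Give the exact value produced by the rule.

-748

h = (6 − 2)/6 = 0.666667.
Nodes t₀,…,t₆ = 2, 2.666667, 3.333333, 4, 4.666667, 5.333333, 6.
f(t) = -3t³ + 3t² + t - 3: f₀=-13, f₁=-35.888889, f₂=-77.444444, f₃=-143, f₄=-237.888889, f₅=-367.444444, f₆=-537.
(3h/8)·[f₀ + 3f₁ + 3f₂ + 2f₃ + 3f₄ + 3f₅ + f₆] = 0.25·(-2992) = -748.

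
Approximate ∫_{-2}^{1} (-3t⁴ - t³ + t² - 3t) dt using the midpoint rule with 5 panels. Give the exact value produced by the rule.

-7.18902

h = (1 − (-2))/5 = 0.6.
Midpoints m₁,…,m₅ = -1.7, -1.1, -0.5, 0.1, 0.7.
f(m₁)=-12.1533, f(m₂)=1.4487, f(m₃)=1.6875, f(m₄)=-0.2913, f(m₅)=-2.6733.
h·[f(m₁) + f(m₂) + f(m₃) + f(m₄) + f(m₅)] = 0.6·(-11.9817) = -7.18902.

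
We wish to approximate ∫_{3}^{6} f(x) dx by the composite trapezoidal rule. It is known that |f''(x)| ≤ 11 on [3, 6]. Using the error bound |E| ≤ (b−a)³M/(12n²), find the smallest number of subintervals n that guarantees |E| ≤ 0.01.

Need 297/(12n²) ≤ 0.01.
n² ≥ 297/(12·0.01) = 2475 ⇒ n ≥ 49.7494, so the smallest n is 50.

50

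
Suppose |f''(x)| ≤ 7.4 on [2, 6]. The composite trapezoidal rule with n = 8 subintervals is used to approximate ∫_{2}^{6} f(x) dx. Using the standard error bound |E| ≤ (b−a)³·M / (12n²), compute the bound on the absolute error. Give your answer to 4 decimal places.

0.6167

|E| ≤ (4)³·7.4 / (12·8²) = 473.6/768 = 0.6167.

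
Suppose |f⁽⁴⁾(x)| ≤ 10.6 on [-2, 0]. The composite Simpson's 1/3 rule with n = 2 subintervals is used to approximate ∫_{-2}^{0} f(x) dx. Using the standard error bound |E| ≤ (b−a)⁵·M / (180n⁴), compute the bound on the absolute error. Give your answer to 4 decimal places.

0.1178

|E| ≤ (2)⁵·10.6 / (180·2⁴) = 339.2/2880 = 0.1178.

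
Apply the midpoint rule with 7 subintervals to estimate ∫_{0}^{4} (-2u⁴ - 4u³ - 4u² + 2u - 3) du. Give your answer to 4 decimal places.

h = (4 − 0)/7 = 0.571429.
Midpoints m₁,…,m₇ = 0.285714, 0.857143, 1.428571, 2, 2.571429, 3.142857, 3.714286.
f(m₁)=-2.861724, f(m₂)=-7.822990, f(m₃)=-28.297793, f(m₄)=-79, f(m₅)=-179.761349, f(m₆)=-355.531445, f(m₇)=-636.377759.
h·[f(m₁) + f(m₂) + f(m₃) + f(m₄) + f(m₅) + f(m₆) + f(m₇)] = 0.571429·(-1289.653061) = -736.9446.

-736.9446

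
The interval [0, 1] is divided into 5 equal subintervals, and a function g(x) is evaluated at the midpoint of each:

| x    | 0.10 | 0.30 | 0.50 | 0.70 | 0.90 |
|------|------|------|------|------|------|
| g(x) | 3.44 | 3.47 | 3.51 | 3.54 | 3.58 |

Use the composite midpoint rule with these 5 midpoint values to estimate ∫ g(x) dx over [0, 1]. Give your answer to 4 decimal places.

h = 0.2, n = 5.
h·[y(m₁) + y(m₂) + y(m₃) + y(m₄) + y(m₅)] = 0.2·(17.54) = 3.5080.

3.5080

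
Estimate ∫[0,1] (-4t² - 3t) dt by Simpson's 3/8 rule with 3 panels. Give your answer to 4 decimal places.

h = (1 − 0)/3 = 0.333333.
Nodes t₀,…,t₃ = 0, 0.333333, 0.666667, 1.
f(t) = -4t² - 3t: f₀=0, f₁=-1.444444, f₂=-3.777778, f₃=-7.
(3h/8)·[f₀ + 3f₁ + 3f₂ + f₃] = 0.125·(-22.666667) = -2.8333.

-2.8333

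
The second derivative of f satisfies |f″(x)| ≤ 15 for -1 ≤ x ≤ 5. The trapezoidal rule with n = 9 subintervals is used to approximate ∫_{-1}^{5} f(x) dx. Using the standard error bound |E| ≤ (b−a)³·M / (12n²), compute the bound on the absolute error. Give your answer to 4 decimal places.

3.3333

|E| ≤ (6)³·15 / (12·9²) = 3240/972 = 3.3333.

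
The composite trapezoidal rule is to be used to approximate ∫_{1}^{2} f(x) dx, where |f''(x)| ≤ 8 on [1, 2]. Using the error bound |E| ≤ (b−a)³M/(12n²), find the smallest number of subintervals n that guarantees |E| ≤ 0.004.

Need 8/(12n²) ≤ 0.004.
n² ≥ 8/(12·0.004) = 166.667 ⇒ n ≥ 12.9099, so the smallest n is 13.

13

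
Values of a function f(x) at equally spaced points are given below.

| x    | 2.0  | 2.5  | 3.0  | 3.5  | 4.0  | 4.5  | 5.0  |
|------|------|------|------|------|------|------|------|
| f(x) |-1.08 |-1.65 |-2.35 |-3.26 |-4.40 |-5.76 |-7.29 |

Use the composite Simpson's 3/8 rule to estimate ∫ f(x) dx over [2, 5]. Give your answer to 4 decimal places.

h = 0.5, n = 6.
(3h/8)·[y₀ + 3y₁ + 3y₂ + 2y₃ + 3y₄ + 3y₅ + y₆] = 0.1875·(-57.37) = -10.7569.

-10.7569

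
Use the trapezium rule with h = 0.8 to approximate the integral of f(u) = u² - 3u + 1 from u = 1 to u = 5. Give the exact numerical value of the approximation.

h = (5 − 1)/5 = 0.8.
Nodes u₀,…,u₅ = 1, 1.8, 2.6, 3.4, 4.2, 5.
f(u) = u² - 3u + 1: f₀=-1, f₁=-1.16, f₂=-0.04, f₃=2.36, f₄=6.04, f₅=11.
(h/2)·[f₀ + 2f₁ + 2f₂ + 2f₃ + 2f₄ + f₅] = 0.4·(24.4) = 9.76.

9.76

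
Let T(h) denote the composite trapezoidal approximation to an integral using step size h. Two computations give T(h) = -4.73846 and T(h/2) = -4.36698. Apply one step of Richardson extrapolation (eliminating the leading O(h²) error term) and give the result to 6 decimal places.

-4.243153

R = (4·T(h/2) − T(h)) / 3 = (4·(-4.36698) − (-4.73846))/3 = (-12.72946)/3 = -4.243153.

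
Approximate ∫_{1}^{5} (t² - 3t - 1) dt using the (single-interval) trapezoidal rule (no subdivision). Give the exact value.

T = (b−a)/2 · [f(1) + f(5)] = 2·[(-3) + 9] = 12.

12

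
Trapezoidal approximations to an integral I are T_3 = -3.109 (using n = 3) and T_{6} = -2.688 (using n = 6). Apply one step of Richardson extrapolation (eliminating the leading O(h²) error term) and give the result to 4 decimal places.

R = (4·T_{6} − T_3) / 3 = (4·(-2.688) − (-3.109))/3 = (-7.643)/3 = -2.5477.

-2.5477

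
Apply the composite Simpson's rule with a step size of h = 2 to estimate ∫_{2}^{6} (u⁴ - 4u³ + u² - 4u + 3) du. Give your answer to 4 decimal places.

h = (6 − 2)/2 = 2.
Nodes u₀,…,u₂ = 2, 4, 6.
f(u) = u⁴ - 4u³ + u² - 4u + 3: f₀=-17, f₁=3, f₂=447.
(h/3)·[f₀ + 4f₁ + f₂] = 0.666667·(442) = 294.6667.

294.6667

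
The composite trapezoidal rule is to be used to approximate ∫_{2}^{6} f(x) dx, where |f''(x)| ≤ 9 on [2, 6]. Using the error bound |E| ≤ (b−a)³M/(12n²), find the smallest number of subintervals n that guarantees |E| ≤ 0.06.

29

Need 576/(12n²) ≤ 0.06.
n² ≥ 576/(12·0.06) = 800 ⇒ n ≥ 28.2843, so the smallest n is 29.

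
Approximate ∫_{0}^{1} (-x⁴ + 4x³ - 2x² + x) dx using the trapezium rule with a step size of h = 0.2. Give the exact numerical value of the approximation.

h = (1 − 0)/5 = 0.2.
Nodes x₀,…,x₅ = 0, 0.2, 0.4, 0.6, 0.8, 1.
f(x) = -x⁴ + 4x³ - 2x² + x: f₀=0, f₁=0.1504, f₂=0.3104, f₃=0.6144, f₄=1.1584, f₅=2.
(h/2)·[f₀ + 2f₁ + 2f₂ + 2f₃ + 2f₄ + f₅] = 0.1·(6.4672) = 0.64672.

0.64672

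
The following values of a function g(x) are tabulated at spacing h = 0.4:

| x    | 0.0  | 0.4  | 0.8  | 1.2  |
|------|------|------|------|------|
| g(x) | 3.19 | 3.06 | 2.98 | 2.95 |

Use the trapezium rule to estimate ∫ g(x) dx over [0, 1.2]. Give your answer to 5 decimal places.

3.64400

h = 0.4, n = 3.
(h/2)·[y₀ + 2y₁ + 2y₂ + y₃] = 0.2·(18.22) = 3.64400.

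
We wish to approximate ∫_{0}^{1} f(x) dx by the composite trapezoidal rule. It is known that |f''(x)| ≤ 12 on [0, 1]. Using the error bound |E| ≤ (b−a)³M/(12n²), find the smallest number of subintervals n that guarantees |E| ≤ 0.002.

23

Need 12/(12n²) ≤ 0.002.
n² ≥ 12/(12·0.002) = 500 ⇒ n ≥ 22.3607, so the smallest n is 23.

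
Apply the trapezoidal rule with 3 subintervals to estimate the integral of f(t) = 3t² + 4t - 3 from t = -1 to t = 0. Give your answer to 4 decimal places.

-3.9444

h = (0 − (-1))/3 = 0.333333.
Nodes t₀,…,t₃ = -1, -0.666667, -0.333333, 0.
f(t) = 3t² + 4t - 3: f₀=-4, f₁=-4.333333, f₂=-4, f₃=-3.
(h/2)·[f₀ + 2f₁ + 2f₂ + f₃] = 0.166667·(-23.666667) = -3.9444.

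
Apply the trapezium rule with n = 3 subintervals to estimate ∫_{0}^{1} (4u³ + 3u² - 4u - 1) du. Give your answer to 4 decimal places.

h = (1 − 0)/3 = 0.333333.
Nodes u₀,…,u₃ = 0, 0.333333, 0.666667, 1.
f(u) = 4u³ + 3u² - 4u - 1: f₀=-1, f₁=-1.851852, f₂=-1.148148, f₃=2.
(h/2)·[f₀ + 2f₁ + 2f₂ + f₃] = 0.166667·(-5) = -0.8333.

-0.8333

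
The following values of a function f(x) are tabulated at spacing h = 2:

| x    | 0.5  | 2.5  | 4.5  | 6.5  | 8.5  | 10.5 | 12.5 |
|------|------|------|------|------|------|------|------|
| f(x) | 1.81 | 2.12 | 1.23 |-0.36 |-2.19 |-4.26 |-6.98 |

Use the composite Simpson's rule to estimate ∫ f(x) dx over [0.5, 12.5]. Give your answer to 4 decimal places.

-11.3933

h = 2, n = 6.
(h/3)·[y₀ + 4y₁ + 2y₂ + 4y₃ + 2y₄ + 4y₅ + y₆] = 0.666667·(-17.09) = -11.3933.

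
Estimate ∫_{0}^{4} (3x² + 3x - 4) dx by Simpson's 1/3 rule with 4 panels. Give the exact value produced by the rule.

72

h = (4 − 0)/4 = 1.
Nodes x₀,…,x₄ = 0, 1, 2, 3, 4.
f(x) = 3x² + 3x - 4: f₀=-4, f₁=2, f₂=14, f₃=32, f₄=56.
(h/3)·[f₀ + 4f₁ + 2f₂ + 4f₃ + f₄] = 0.333333·(216) = 72.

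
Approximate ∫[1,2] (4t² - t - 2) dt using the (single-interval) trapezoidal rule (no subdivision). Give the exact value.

6.5

T = (b−a)/2 · [f(1) + f(2)] = 0.5·[1 + 12] = 6.5.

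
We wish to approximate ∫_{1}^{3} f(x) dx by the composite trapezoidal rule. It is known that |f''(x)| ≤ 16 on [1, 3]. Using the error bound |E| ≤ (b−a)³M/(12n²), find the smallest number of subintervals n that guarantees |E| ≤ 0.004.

52

Need 128/(12n²) ≤ 0.004.
n² ≥ 128/(12·0.004) = 2666.67 ⇒ n ≥ 51.6398, so the smallest n is 52.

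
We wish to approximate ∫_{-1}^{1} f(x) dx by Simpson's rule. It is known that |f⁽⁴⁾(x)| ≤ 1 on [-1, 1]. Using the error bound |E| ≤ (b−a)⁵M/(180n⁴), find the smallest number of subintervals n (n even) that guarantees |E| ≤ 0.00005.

Need 32/(180n⁴) ≤ 0.00005.
n⁴ ≥ 32/(180·0.00005) = 3555.56 ⇒ n ≥ 7.7219, so the smallest even n is 8. (n must be even for Simpson's rule.)

8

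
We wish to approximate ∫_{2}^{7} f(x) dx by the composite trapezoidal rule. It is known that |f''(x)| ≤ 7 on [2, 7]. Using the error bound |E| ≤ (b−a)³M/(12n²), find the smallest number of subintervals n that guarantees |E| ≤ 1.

9

Need 875/(12n²) ≤ 1.
n² ≥ 875/(12·1) = 72.9167 ⇒ n ≥ 8.5391, so the smallest n is 9.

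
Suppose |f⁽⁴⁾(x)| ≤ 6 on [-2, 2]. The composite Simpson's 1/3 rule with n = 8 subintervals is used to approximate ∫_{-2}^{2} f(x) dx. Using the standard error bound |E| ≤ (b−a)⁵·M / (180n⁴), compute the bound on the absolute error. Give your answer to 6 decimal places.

|E| ≤ (4)⁵·6 / (180·8⁴) = 6144/737280 = 0.008333.

0.008333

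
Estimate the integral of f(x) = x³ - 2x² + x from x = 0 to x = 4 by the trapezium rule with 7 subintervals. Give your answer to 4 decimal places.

30.2041

h = (4 − 0)/7 = 0.571429.
Nodes x₀,…,x₇ = 0, 0.571429, 1.142857, 1.714286, 2.285714, 2.857143, 3.428571, 4.
f(x) = x³ - 2x² + x: f₀=0, f₁=0.104956, f₂=0.023324, f₃=0.874636, f₄=3.778426, f₅=9.854227, f₆=20.221574, f₇=36.
(h/2)·[f₀ + 2f₁ + 2f₂ + 2f₃ + 2f₄ + 2f₅ + 2f₆ + f₇] = 0.285714·(105.714286) = 30.2041.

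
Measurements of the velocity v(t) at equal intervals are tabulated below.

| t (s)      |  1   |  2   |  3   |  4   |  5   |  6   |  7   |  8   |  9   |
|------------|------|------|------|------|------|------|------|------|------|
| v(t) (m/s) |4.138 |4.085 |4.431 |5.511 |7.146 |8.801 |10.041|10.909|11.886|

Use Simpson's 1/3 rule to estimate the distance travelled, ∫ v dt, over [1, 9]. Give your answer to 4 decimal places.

58.8280

h = 1, n = 8.
(h/3)·[y₀ + 4y₁ + 2y₂ + 4y₃ + 2y₄ + 4y₅ + 2y₆ + 4y₇ + y₈] = 0.333333·(176.484) = 58.8280.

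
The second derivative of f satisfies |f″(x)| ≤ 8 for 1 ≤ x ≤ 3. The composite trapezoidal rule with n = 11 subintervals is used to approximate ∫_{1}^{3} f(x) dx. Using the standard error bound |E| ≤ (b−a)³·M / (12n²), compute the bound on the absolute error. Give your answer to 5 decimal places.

|E| ≤ (2)³·8 / (12·11²) = 64/1452 = 0.04408.

0.04408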